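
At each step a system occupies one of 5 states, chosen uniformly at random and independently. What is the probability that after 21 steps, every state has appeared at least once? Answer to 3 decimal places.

By inclusion–exclusion over which states are missing,
P(all seen) = Σ_{j=0}^{5} (-1)^j C(5,j)((5-j)/5)^21
= 1.0000 - 0.0461 + 0.0002 - 0.0000 + 0.0000 - 0.0000
= 0.9541.

0.954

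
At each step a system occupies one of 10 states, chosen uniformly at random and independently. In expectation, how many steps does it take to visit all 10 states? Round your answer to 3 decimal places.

29.290

The wait to go from k to k+1 distinct states is geometric with mean 10/(10-k).
E[T] = 10/10 + 10/9 + 10/8 + ... + 10/2 + 10/1 = 10·H_{10}.
H_{10} = 2.9290, so E[T] = 29.2897.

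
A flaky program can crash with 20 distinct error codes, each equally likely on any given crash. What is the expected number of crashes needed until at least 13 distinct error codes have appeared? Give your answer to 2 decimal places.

20.10

With k distinct error codes already seen, the next new one arrives after an expected 20/(20-k) crashes.
Sum over k = 0,...,12: E = 20/20 + 20/19 + 20/18 + ... + 20/9 + 20/8 = 20.098.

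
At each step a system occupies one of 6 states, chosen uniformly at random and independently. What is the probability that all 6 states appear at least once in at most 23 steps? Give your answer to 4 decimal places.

0.9108

By inclusion–exclusion over which states are missing,
P(all seen) = Σ_{j=0}^{6} (-1)^j C(6,j)((6-j)/6)^23
= 1.00000 - 0.09057 + 0.00134 - 0.00000 + 0.00000 - 0.00000 + 0.00000
= 0.91076.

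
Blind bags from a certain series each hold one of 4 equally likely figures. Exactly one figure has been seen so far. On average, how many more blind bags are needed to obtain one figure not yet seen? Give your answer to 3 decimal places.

Each blind bag yields a new figure with probability (4-1)/4 = 3/4, so the wait is geometric with mean 4/3.
E = 4/3 = 1.3333.

1.333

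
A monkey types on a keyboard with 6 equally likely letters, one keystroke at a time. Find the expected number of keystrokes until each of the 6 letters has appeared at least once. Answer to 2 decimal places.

14.70

After k distinct letters have appeared, the next keystroke gives a new one with probability (6-k)/6, so the expected wait for the (k+1)-th is 6/(6-k).
E[T] = 6/6 + 6/5 + 6/4 + 6/3 + 6/2 + 6/1 = 6·H_{6}.
H_{6} = 2.450, so E[T] = 14.700.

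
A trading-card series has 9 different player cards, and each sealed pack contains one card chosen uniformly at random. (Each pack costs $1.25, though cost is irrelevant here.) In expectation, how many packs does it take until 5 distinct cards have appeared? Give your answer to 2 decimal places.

6.71

With k distinct cards already seen, the next new one arrives after an expected 9/(9-k) packs.
Sum over k = 0,...,4: E = 9/9 + 9/8 + 9/7 + 9/6 + 9/5 = 6.711.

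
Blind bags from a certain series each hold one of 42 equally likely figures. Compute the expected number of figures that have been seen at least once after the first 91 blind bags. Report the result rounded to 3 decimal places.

For each figure, P(seen in 91 blind bags) = 1 - (41/42)^91 = 0.8884.
By linearity of expectation, E[distinct seen] = 42·(1 - (41/42)^91) = 37.3130.

37.313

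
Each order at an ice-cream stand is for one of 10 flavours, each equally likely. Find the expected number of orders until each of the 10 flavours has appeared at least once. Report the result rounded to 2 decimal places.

29.29

The wait to go from k to k+1 distinct flavours is geometric with mean 10/(10-k).
E[T] = 10/10 + 10/9 + 10/8 + ... + 10/2 + 10/1 = 10·H_{10}.
H_{10} = 2.929, so E[T] = 29.290.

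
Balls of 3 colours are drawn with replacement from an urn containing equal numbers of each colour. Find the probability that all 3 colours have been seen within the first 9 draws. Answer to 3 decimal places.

0.922

Let A_i be the event that colour i is missing after 9 draws. By inclusion–exclusion on the A_i,
P(all seen) = Σ_{j=0}^{3} (-1)^j C(3,j)((3-j)/3)^9
= 1.0000 - 0.0780 + 0.0002 - 0.0000
= 0.9221.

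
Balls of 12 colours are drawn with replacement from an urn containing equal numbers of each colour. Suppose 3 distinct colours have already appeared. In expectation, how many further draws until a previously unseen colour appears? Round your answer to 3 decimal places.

The number of draws until the next new colour is geometric with success probability 9/12, so its mean is 12/9.
E = 12/9 = 1.3333.

1.333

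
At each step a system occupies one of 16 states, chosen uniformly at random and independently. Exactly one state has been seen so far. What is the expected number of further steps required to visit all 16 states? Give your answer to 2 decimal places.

With k distinct states already seen, the next new one takes an expected 16/(16-k) steps.
Sum over k = 1,...,15: E = 16/15 + 16/14 + 16/13 + ... + 16/2 + 16/1 = 53.092.

53.09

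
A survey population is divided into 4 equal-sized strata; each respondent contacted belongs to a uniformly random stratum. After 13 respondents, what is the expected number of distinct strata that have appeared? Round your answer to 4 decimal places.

3.9050

For each stratum, P(seen in 13 respondents) = 1 - (3/4)^13 = 0.97624.
By linearity of expectation, E[distinct seen] = 4·(1 - (3/4)^13) = 3.90497.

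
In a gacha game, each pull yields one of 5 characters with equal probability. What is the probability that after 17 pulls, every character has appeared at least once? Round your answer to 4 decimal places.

Let A_i be the event that character i is missing after 17 pulls. By inclusion–exclusion on the A_i,
P(all seen) = Σ_{j=0}^{5} (-1)^j C(5,j)((5-j)/5)^17
= 1.00000 - 0.11259 + 0.00169 - 0.00000 + 0.00000 - 0.00000
= 0.88910.

0.8891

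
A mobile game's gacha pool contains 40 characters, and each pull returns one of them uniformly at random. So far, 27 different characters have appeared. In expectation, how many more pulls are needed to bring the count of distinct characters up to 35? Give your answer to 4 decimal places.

35.8720

From k distinct to k+1 distinct takes on average 40/(40-k) pulls.
Sum over k = 27,...,34: E = 40/13 + 40/12 + 40/11 + ... + 40/7 + 40/6 = 35.87202.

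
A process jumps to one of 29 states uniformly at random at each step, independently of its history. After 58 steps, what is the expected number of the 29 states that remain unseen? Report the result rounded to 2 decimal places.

3.79

For each state, P(unseen after 58) = (28/29)^58 = 0.131.
By linearity of expectation, E[unseen] = 29·(28/29)^58 = 3.789.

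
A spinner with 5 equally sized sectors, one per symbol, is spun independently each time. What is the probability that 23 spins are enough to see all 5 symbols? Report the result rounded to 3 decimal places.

By inclusion–exclusion over which symbols are missing,
P(all seen) = Σ_{j=0}^{5} (-1)^j C(5,j)((5-j)/5)^23
= 1.0000 - 0.0295 + 0.0001 - 0.0000 + 0.0000 - 0.0000
= 0.9706.

0.971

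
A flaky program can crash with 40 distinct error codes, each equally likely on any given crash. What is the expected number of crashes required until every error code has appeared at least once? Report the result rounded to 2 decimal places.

After k distinct error codes have appeared, the next crash gives a new one with probability (40-k)/40, so the expected wait for the (k+1)-th is 40/(40-k).
E[T] = 40/40 + 40/39 + 40/38 + ... + 40/2 + 40/1 = 40·H_{40}.
H_{40} = 4.279, so E[T] = 171.142.

171.14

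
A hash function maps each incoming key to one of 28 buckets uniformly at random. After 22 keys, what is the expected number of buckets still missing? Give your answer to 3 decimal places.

12.580

For each bucket, P(unseen after 22) = (27/28)^22 = 0.4493.
By linearity of expectation, E[unseen] = 28·(27/28)^22 = 12.5801.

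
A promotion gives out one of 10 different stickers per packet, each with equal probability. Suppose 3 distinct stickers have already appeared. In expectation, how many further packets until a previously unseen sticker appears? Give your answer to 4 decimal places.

1.4286

Each packet yields a new sticker with probability (10-3)/10 = 7/10, so the wait is geometric with mean 10/7.
E = 10/7 = 1.42857.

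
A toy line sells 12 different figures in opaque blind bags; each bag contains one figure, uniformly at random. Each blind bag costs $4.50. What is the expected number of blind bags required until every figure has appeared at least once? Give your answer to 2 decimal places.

Split into phases: going from k distinct to k+1 distinct takes on average 12/(12-k) blind bags.
E[T] = 12/12 + 12/11 + 12/10 + ... + 12/2 + 12/1 = 12·H_{12}.
H_{12} = 3.103, so E[T] = 37.239.

37.24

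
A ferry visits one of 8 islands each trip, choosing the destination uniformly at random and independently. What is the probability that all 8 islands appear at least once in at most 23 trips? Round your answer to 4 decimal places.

0.6654

By inclusion–exclusion over which islands are missing,
P(all seen) = Σ_{j=0}^{8} (-1)^j C(8,j)((8-j)/8)^23
= 1.00000 - 0.37092 + 0.03746 - 0.00113 + 0.00001 - 0.00000 + 0.00000 - 0.00000 + 0.00000
= 0.66542.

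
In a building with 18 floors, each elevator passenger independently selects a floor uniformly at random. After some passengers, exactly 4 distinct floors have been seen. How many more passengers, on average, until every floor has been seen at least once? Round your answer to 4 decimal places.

The wait to go from k to k+1 distinct floors is geometric with mean 18/(18-k).
Sum over k = 4,...,17: E = 18/14 + 18/13 + 18/12 + ... + 18/2 + 18/1 = 58.52812.

58.5281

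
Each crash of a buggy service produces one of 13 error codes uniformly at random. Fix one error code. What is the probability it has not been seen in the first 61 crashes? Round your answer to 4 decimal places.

Each crash misses the fixed error code with probability (13-1)/13 = 12/13, independently.
P(still missing after 61) = (12/13)^61 = 0.00758.

0.0076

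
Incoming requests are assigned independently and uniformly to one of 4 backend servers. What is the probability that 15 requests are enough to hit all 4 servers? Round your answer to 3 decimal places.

Let A_i be the event that server i is missing after 15 requests. By inclusion–exclusion on the A_i,
P(all seen) = Σ_{j=0}^{4} (-1)^j C(4,j)((4-j)/4)^15
= 1.0000 - 0.0535 + 0.0002 - 0.0000 + 0.0000
= 0.9467.

0.947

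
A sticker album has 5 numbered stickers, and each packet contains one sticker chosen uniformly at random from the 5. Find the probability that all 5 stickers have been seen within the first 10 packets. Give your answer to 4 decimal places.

By inclusion–exclusion over which stickers are missing,
P(all seen) = Σ_{j=0}^{5} (-1)^j C(5,j)((5-j)/5)^10
= 1.00000 - 0.53687 + 0.06047 - 0.00105 + 0.00000 - 0.00000
= 0.52255.

0.5225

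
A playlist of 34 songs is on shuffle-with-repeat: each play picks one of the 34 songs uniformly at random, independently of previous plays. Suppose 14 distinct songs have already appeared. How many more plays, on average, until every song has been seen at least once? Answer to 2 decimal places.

From k distinct to k+1 distinct takes on average 34/(34-k) plays.
Sum over k = 14,...,33: E = 34/20 + 34/19 + 34/18 + ... + 34/2 + 34/1 = 122.323.

122.32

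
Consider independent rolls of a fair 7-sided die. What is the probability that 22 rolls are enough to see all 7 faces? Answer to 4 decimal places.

0.7770

By inclusion–exclusion over which faces are missing,
P(all seen) = Σ_{j=0}^{7} (-1)^j C(7,j)((7-j)/7)^22
= 1.00000 - 0.23565 + 0.01281 - 0.00016 + 0.00000 - 0.00000 + 0.00000 - 0.00000
= 0.77700.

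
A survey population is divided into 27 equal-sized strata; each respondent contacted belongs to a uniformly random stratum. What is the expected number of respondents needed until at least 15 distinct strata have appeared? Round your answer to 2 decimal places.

21.28

Going from k to k+1 distinct takes a geometric number of respondents with mean 27/(27-k).
Sum over k = 0,...,14: E = 27/27 + 27/26 + 27/25 + ... + 27/14 + 27/13 = 21.283.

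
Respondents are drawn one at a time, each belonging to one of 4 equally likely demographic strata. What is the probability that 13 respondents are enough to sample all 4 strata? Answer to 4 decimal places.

0.9057

Let A_i be the event that stratum i is missing after 13 respondents. By inclusion–exclusion on the A_i,
P(all seen) = Σ_{j=0}^{4} (-1)^j C(4,j)((4-j)/4)^13
= 1.00000 - 0.09503 + 0.00073 - 0.00000 + 0.00000
= 0.90570.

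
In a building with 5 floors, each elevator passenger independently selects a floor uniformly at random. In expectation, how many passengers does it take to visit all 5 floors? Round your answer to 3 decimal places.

11.417

After k distinct floors have appeared, the next passenger gives a new one with probability (5-k)/5, so the expected wait for the (k+1)-th is 5/(5-k).
E[T] = 5/5 + 5/4 + 5/3 + 5/2 + 5/1 = 5·H_{5}.
H_{5} = 2.2833, so E[T] = 11.4167.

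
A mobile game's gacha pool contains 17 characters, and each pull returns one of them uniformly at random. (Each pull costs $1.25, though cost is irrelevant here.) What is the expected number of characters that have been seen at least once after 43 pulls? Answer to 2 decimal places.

For each character, P(seen in 43 pulls) = 1 - (16/17)^43 = 0.926.
By linearity of expectation, E[distinct seen] = 17·(1 - (16/17)^43) = 15.746.

15.75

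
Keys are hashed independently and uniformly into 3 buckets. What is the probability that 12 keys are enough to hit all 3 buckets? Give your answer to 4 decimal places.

0.9769

By inclusion–exclusion over which buckets are missing,
P(all seen) = Σ_{j=0}^{3} (-1)^j C(3,j)((3-j)/3)^12
= 1.00000 - 0.02312 + 0.00001 - 0.00000
= 0.97688.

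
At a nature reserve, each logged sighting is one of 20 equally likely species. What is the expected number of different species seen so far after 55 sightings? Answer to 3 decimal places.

For each species, P(seen in 55 sightings) = 1 - (19/20)^55 = 0.9405.
By linearity of expectation, E[distinct seen] = 20·(1 - (19/20)^55) = 18.8092.

18.809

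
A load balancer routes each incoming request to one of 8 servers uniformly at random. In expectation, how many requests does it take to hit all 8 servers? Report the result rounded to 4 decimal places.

The wait to go from k to k+1 distinct servers is geometric with mean 8/(8-k).
E[T] = 8/8 + 8/7 + 8/6 + ... + 8/2 + 8/1 = 8·H_{8}.
H_{8} = 2.71786, so E[T] = 21.74286.

21.7429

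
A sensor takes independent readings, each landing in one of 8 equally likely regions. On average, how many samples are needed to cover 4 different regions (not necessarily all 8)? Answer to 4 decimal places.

Going from k to k+1 distinct takes a geometric number of samples with mean 8/(8-k).
Sum over k = 0,...,3: E = 8/8 + 8/7 + 8/6 + 8/5 = 5.07619.

5.0762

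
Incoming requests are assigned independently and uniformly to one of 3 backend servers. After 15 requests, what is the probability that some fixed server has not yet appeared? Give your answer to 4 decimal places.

0.0023

Each request misses the fixed server with probability (3-1)/3 = 2/3, independently.
P(still missing after 15) = (2/3)^15 = 0.00228.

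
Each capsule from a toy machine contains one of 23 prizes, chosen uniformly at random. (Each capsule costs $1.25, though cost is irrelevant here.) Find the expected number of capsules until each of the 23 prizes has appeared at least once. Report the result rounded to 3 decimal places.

The wait to go from k to k+1 distinct prizes is geometric with mean 23/(23-k).
E[T] = 23/23 + 23/22 + 23/21 + ... + 23/2 + 23/1 = 23·H_{23}.
H_{23} = 3.7343, so E[T] = 85.8887.

85.889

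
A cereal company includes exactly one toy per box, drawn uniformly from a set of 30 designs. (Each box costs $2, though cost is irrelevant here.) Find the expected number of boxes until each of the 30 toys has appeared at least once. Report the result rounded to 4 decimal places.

The wait to go from k to k+1 distinct toys is geometric with mean 30/(30-k).
E[T] = 30/30 + 30/29 + 30/28 + ... + 30/2 + 30/1 = 30·H_{30}.
H_{30} = 3.99499, so E[T] = 119.84961.

119.8496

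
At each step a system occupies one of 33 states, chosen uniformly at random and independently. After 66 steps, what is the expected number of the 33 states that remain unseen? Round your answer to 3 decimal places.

For each state, P(unseen after 66) = (32/33)^66 = 0.1312.
By linearity of expectation, E[unseen] = 33·(32/33)^66 = 4.3300.

4.330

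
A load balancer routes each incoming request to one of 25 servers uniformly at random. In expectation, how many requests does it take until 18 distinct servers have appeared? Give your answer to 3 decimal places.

Going from k to k+1 distinct takes a geometric number of requests with mean 25/(25-k).
Sum over k = 0,...,17: E = 25/25 + 25/24 + 25/23 + ... + 25/9 + 25/8 = 30.5775.

30.578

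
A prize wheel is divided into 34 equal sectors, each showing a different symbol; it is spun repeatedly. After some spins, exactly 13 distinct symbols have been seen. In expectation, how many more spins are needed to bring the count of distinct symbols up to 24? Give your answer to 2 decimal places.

24.36

From k distinct to k+1 distinct takes on average 34/(34-k) spins.
Sum over k = 13,...,23: E = 34/21 + 34/20 + 34/19 + ... + 34/12 + 34/11 = 24.357.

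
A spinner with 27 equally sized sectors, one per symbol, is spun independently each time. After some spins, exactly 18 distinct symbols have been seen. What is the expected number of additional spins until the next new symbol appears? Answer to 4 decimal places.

3.0000

Each spin yields a new symbol with probability (27-18)/27 = 9/27, so the wait is geometric with mean 27/9.
E = 27/9 = 3.00000.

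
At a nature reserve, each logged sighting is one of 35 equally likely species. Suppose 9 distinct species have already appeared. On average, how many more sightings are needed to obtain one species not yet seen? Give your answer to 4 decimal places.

1.3462

Each sighting yields a new species with probability (35-9)/35 = 26/35, so the wait is geometric with mean 35/26.
E = 35/26 = 1.34615.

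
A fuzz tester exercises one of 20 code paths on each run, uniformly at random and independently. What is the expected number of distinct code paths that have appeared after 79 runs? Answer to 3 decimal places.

19.652

For each code path, P(seen in 79 runs) = 1 - (19/20)^79 = 0.9826.
By linearity of expectation, E[distinct seen] = 20·(1 - (19/20)^79) = 19.6523.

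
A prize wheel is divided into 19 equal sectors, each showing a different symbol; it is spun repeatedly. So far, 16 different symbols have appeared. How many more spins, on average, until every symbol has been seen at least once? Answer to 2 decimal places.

34.83

With k distinct symbols already seen, the next new one takes an expected 19/(19-k) spins.
Sum over k = 16,...,18: E = 19/3 + 19/2 + 19/1 = 34.833.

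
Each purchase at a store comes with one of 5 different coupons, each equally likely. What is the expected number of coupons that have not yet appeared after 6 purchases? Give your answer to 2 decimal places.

For each coupon, P(unseen after 6) = (4/5)^6 = 0.262.
By linearity of expectation, E[unseen] = 5·(4/5)^6 = 1.311.

1.31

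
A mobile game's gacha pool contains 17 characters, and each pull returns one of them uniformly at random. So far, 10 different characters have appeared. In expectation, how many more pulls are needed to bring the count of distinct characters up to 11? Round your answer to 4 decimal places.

2.4286

The wait to go from k to k+1 distinct characters is geometric with mean 17/(17-k).
Only the k = 10 term is needed: E = 17/7 = 2.42857.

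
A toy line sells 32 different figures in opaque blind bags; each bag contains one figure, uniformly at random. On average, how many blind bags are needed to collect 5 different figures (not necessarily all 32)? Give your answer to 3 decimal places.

With k distinct figures already seen, the next new one arrives after an expected 32/(32-k) blind bags.
Sum over k = 0,...,4: E = 32/32 + 32/31 + 32/30 + 32/29 + 32/28 = 5.3452.

5.345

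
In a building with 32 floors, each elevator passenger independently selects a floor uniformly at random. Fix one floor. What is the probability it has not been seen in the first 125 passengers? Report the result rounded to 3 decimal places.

0.019

On each passenger the fixed floor fails to appear with probability 31/32.
P(still missing after 125) = (31/32)^125 = 0.0189.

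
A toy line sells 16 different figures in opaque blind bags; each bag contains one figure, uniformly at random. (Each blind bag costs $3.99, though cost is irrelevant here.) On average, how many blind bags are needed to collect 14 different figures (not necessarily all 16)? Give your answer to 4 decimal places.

30.0917

Going from k to k+1 distinct takes a geometric number of blind bags with mean 16/(16-k).
Sum over k = 0,...,13: E = 16/16 + 16/15 + 16/14 + ... + 16/4 + 16/3 = 30.09166.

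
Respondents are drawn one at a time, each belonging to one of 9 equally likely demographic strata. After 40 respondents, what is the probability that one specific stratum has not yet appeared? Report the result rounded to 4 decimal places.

0.0090

On each respondent the fixed stratum fails to appear with probability 8/9.
P(still missing after 40) = (8/9)^40 = 0.00899.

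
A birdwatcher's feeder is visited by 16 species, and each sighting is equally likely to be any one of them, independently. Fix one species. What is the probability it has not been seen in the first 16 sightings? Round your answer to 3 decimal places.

Each sighting misses the fixed species with probability (16-1)/16 = 15/16, independently.
P(still missing after 16) = (15/16)^16 = 0.3561.

0.356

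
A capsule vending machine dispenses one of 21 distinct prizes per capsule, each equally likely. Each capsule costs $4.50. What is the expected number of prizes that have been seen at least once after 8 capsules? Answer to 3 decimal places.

6.786

For each prize, P(seen in 8 capsules) = 1 - (20/21)^8 = 0.3232.
By linearity of expectation, E[distinct seen] = 21·(1 - (20/21)^8) = 6.7864.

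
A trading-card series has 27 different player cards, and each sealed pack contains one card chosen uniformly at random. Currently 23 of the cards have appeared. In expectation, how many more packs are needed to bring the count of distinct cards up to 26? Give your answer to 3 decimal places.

29.250

From k distinct to k+1 distinct takes on average 27/(27-k) packs.
Sum over k = 23,...,25: E = 27/4 + 27/3 + 27/2 = 29.2500.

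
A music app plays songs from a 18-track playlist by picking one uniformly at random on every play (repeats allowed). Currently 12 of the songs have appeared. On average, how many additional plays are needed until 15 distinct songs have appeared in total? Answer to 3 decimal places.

The wait to go from k to k+1 distinct songs is geometric with mean 18/(18-k).
Sum over k = 12,...,14: E = 18/6 + 18/5 + 18/4 = 11.1000.

11.100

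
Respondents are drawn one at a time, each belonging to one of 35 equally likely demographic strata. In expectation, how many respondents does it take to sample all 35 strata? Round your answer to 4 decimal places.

145.1373

After k distinct strata have appeared, the next respondent gives a new one with probability (35-k)/35, so the expected wait for the (k+1)-th is 35/(35-k).
E[T] = 35/35 + 35/34 + 35/33 + ... + 35/2 + 35/1 = 35·H_{35}.
H_{35} = 4.14678, so E[T] = 145.13735.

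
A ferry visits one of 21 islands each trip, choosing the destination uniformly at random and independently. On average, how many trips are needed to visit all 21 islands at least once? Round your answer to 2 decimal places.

76.55

Split into phases: going from k distinct to k+1 distinct takes on average 21/(21-k) trips.
E[T] = 21/21 + 21/20 + 21/19 + ... + 21/2 + 21/1 = 21·H_{21}.
H_{21} = 3.645, so E[T] = 76.553.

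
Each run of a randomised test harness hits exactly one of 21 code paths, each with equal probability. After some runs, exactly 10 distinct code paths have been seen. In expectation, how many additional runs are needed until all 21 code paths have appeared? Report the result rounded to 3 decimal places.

63.417

From k distinct to k+1 distinct takes on average 21/(21-k) runs.
Sum over k = 10,...,20: E = 21/11 + 21/10 + 21/9 + ... + 21/2 + 21/1 = 63.4174.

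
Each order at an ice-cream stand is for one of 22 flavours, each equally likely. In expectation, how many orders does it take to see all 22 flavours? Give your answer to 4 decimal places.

After k distinct flavours have appeared, the next order gives a new one with probability (22-k)/22, so the expected wait for the (k+1)-th is 22/(22-k).
E[T] = 22/22 + 22/21 + 22/20 + ... + 22/2 + 22/1 = 22·H_{22}.
H_{22} = 3.69081, so E[T] = 81.19789.

81.1979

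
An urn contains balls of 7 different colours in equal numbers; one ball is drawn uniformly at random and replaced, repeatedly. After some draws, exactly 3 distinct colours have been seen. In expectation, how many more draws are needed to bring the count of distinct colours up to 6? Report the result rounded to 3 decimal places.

7.583

The wait to go from k to k+1 distinct colours is geometric with mean 7/(7-k).
Sum over k = 3,...,5: E = 7/4 + 7/3 + 7/2 = 7.5833.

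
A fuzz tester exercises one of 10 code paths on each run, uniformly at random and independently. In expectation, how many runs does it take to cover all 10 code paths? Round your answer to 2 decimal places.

29.29

After k distinct code paths have appeared, the next run gives a new one with probability (10-k)/10, so the expected wait for the (k+1)-th is 10/(10-k).
E[T] = 10/10 + 10/9 + 10/8 + ... + 10/2 + 10/1 = 10·H_{10}.
H_{10} = 2.929, so E[T] = 29.290.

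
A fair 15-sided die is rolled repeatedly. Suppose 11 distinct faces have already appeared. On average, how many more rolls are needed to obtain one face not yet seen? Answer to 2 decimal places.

Each roll yields a new face with probability (15-11)/15 = 4/15, so the wait is geometric with mean 15/4.
E = 15/4 = 3.750.

3.75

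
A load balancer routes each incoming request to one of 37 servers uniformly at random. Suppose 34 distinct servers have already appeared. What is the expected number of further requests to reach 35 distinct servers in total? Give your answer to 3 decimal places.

12.333

The wait to go from k to k+1 distinct servers is geometric with mean 37/(37-k).
Only the k = 34 term is needed: E = 37/3 = 12.3333.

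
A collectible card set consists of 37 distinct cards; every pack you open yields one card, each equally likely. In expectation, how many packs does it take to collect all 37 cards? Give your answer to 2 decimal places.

155.46

The wait to go from k to k+1 distinct cards is geometric with mean 37/(37-k).
E[T] = 37/37 + 37/36 + 37/35 + ... + 37/2 + 37/1 = 37·H_{37}.
H_{37} = 4.202, so E[T] = 155.459.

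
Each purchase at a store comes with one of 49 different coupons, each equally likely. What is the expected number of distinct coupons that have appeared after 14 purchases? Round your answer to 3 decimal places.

12.286

For each coupon, P(seen in 14 purchases) = 1 - (48/49)^14 = 0.2507.
By linearity of expectation, E[distinct seen] = 49·(1 - (48/49)^14) = 12.2863.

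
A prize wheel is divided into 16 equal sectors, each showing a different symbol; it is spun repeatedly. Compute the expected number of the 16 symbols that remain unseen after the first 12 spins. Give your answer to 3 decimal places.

7.375

For each symbol, P(unseen after 12) = (15/16)^12 = 0.4610.
By linearity of expectation, E[unseen] = 16·(15/16)^12 = 7.3752.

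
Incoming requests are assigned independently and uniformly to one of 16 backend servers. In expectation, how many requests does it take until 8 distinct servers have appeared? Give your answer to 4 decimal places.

Going from k to k+1 distinct takes a geometric number of requests with mean 16/(16-k).
Sum over k = 0,...,7: E = 16/16 + 16/15 + 16/14 + ... + 16/10 + 16/9 = 10.60595.

10.6059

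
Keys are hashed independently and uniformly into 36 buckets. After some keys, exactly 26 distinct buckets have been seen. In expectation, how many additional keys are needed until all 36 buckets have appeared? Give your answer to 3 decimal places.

From k distinct to k+1 distinct takes on average 36/(36-k) keys.
Sum over k = 26,...,35: E = 36/10 + 36/9 + 36/8 + ... + 36/2 + 36/1 = 105.4429.

105.443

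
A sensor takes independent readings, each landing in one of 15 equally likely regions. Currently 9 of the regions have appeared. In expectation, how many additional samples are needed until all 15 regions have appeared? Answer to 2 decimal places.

36.75

With k distinct regions already seen, the next new one takes an expected 15/(15-k) samples.
Sum over k = 9,...,14: E = 15/6 + 15/5 + 15/4 + 15/3 + 15/2 + 15/1 = 36.750.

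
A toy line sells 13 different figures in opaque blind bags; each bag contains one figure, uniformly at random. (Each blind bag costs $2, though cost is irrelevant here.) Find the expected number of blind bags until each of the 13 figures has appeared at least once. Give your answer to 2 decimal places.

41.34

Split into phases: going from k distinct to k+1 distinct takes on average 13/(13-k) blind bags.
E[T] = 13/13 + 13/12 + 13/11 + ... + 13/2 + 13/1 = 13·H_{13}.
H_{13} = 3.180, so E[T] = 41.342.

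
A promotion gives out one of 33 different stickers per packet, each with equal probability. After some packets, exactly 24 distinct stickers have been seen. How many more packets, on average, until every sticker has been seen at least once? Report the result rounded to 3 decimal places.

93.356

With k distinct stickers already seen, the next new one takes an expected 33/(33-k) packets.
Sum over k = 24,...,32: E = 33/9 + 33/8 + 33/7 + ... + 33/2 + 33/1 = 93.3560.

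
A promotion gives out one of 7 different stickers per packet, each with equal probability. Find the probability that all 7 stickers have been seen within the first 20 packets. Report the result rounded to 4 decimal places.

By inclusion–exclusion over which stickers are missing,
P(all seen) = Σ_{j=0}^{7} (-1)^j C(7,j)((7-j)/7)^20
= 1.00000 - 0.32075 + 0.02510 - 0.00048 + 0.00000 - 0.00000 + 0.00000 - 0.00000
= 0.70387.

0.7039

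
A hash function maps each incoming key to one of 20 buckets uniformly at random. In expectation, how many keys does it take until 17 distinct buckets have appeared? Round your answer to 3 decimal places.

With k distinct buckets already seen, the next new one arrives after an expected 20/(20-k) keys.
Sum over k = 0,...,16: E = 20/20 + 20/19 + 20/18 + ... + 20/5 + 20/4 = 35.2881.

35.288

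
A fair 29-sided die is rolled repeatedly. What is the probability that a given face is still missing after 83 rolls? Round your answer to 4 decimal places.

0.0543

Each roll misses the fixed face with probability (29-1)/29 = 28/29, independently.
P(still missing after 83) = (28/29)^83 = 0.05434.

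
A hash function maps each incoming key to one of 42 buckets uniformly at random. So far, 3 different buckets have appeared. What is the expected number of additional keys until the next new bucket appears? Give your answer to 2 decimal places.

Each key yields a new bucket with probability (42-3)/42 = 39/42, so the wait is geometric with mean 42/39.
E = 42/39 = 1.077.

1.08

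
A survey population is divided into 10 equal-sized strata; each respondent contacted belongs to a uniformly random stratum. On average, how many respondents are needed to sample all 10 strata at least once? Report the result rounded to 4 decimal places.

29.2897

Split into phases: going from k distinct to k+1 distinct takes on average 10/(10-k) respondents.
E[T] = 10/10 + 10/9 + 10/8 + ... + 10/2 + 10/1 = 10·H_{10}.
H_{10} = 2.92897, so E[T] = 29.28968.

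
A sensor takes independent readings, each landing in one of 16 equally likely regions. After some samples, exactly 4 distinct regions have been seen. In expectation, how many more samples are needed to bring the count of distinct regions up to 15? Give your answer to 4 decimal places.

From k distinct to k+1 distinct takes on average 16/(16-k) samples.
Sum over k = 4,...,14: E = 16/12 + 16/11 + 16/10 + ... + 16/3 + 16/2 = 33.65137.

33.6514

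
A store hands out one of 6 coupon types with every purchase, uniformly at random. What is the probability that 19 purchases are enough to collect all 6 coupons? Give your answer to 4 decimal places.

By inclusion–exclusion over which coupons are missing,
P(all seen) = Σ_{j=0}^{6} (-1)^j C(6,j)((6-j)/6)^19
= 1.00000 - 0.18781 + 0.00677 - 0.00004 + 0.00000 - 0.00000 + 0.00000
= 0.81892.

0.8189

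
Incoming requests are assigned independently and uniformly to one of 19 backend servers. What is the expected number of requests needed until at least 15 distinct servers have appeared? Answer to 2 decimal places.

27.82

Going from k to k+1 distinct takes a geometric number of requests with mean 19/(19-k).
Sum over k = 0,...,14: E = 19/19 + 19/18 + 19/17 + ... + 19/6 + 19/5 = 27.824.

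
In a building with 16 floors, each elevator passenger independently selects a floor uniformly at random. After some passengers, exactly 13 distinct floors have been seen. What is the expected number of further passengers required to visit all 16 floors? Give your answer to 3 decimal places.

From k distinct to k+1 distinct takes on average 16/(16-k) passengers.
Sum over k = 13,...,15: E = 16/3 + 16/2 + 16/1 = 29.3333.

29.333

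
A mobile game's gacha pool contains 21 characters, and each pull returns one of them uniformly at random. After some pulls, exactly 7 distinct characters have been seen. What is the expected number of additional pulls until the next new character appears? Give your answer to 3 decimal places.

1.500

The number of pulls until the next new character is geometric with success probability 14/21, so its mean is 21/14.
E = 21/14 = 1.5000.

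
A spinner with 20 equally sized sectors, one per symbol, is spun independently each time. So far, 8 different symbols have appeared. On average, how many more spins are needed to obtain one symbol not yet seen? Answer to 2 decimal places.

1.67

Each spin yields a new symbol with probability (20-8)/20 = 12/20, so the wait is geometric with mean 20/12.
E = 20/12 = 1.667.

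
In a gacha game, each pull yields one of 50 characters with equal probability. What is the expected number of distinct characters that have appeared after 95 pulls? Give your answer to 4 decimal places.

For each character, P(seen in 95 pulls) = 1 - (49/50)^95 = 0.85328.
By linearity of expectation, E[distinct seen] = 50·(1 - (49/50)^95) = 42.66420.

42.6642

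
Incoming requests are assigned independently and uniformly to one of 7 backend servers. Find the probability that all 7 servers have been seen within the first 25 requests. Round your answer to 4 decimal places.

0.8562

By inclusion–exclusion over which servers are missing,
P(all seen) = Σ_{j=0}^{7} (-1)^j C(7,j)((7-j)/7)^25
= 1.00000 - 0.14840 + 0.00467 - 0.00003 + 0.00000 - 0.00000 + 0.00000 - 0.00000
= 0.85624.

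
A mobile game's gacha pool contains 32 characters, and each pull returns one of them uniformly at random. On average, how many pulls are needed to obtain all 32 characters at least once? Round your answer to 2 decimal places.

Split into phases: going from k distinct to k+1 distinct takes on average 32/(32-k) pulls.
E[T] = 32/32 + 32/31 + 32/30 + ... + 32/2 + 32/1 = 32·H_{32}.
H_{32} = 4.058, so E[T] = 129.872.

129.87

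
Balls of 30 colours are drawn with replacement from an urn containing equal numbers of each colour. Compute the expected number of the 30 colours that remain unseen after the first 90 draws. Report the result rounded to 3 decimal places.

For each colour, P(unseen after 90) = (29/30)^90 = 0.0473.
By linearity of expectation, E[unseen] = 30·(29/30)^90 = 1.4191.

1.419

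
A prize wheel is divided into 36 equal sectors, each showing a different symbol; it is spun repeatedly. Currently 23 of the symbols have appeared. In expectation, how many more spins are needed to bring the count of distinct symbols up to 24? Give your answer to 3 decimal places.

With k distinct symbols already seen, the next new one takes an expected 36/(36-k) spins.
Only the k = 23 term is needed: E = 36/13 = 2.7692.

2.769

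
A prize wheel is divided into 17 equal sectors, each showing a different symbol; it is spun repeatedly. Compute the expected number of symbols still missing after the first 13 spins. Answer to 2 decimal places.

For each symbol, P(unseen after 13) = (16/17)^13 = 0.455.
By linearity of expectation, E[unseen] = 17·(16/17)^13 = 7.730.

7.73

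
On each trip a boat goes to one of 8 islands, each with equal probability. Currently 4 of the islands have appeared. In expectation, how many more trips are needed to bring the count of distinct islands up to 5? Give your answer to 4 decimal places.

The wait to go from k to k+1 distinct islands is geometric with mean 8/(8-k).
Only the k = 4 term is needed: E = 8/4 = 2.00000.

2.0000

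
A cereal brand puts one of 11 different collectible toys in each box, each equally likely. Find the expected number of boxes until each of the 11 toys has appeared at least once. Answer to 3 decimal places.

33.219

After k distinct toys have appeared, the next box gives a new one with probability (11-k)/11, so the expected wait for the (k+1)-th is 11/(11-k).
E[T] = 11/11 + 11/10 + 11/9 + ... + 11/2 + 11/1 = 11·H_{11}.
H_{11} = 3.0199, so E[T] = 33.2187.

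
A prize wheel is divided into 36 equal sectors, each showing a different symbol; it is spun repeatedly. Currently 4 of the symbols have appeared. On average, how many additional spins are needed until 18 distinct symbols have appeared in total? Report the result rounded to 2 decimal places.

With k distinct symbols already seen, the next new one takes an expected 36/(36-k) spins.
Sum over k = 4,...,17: E = 36/32 + 36/31 + 36/30 + ... + 36/20 + 36/19 = 20.282.

20.28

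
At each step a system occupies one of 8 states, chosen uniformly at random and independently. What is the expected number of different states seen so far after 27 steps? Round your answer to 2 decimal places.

For each state, P(seen in 27 steps) = 1 - (7/8)^27 = 0.973.
By linearity of expectation, E[distinct seen] = 8·(1 - (7/8)^27) = 7.783.

7.78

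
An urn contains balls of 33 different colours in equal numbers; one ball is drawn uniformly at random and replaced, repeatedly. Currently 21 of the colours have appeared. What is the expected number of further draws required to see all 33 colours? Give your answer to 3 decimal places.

From k distinct to k+1 distinct takes on average 33/(33-k) draws.
Sum over k = 21,...,32: E = 33/12 + 33/11 + 33/10 + ... + 33/2 + 33/1 = 102.4060.

102.406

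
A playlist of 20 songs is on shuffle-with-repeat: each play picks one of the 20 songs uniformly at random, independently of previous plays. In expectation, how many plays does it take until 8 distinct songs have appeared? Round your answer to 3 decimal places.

9.891

Going from k to k+1 distinct takes a geometric number of plays with mean 20/(20-k).
Sum over k = 0,...,7: E = 20/20 + 20/19 + 20/18 + ... + 20/14 + 20/13 = 9.8906.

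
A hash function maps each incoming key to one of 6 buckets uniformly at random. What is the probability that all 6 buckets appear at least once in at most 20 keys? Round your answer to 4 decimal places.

0.8480

By inclusion–exclusion over which buckets are missing,
P(all seen) = Σ_{j=0}^{6} (-1)^j C(6,j)((6-j)/6)^20
= 1.00000 - 0.15650 + 0.00451 - 0.00002 + 0.00000 - 0.00000 + 0.00000
= 0.84799.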